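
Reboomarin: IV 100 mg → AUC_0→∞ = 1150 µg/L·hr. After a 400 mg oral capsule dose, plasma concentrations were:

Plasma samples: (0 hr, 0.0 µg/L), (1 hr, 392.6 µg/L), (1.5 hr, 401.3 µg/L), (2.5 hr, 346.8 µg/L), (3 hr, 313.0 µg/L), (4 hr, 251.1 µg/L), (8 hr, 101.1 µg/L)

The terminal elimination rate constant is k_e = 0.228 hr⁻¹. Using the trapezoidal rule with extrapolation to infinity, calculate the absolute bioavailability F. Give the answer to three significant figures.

F = 0.514

Trapezoidal AUC_0→8 (oral capsule):
  [0→1]: (0.0+392.6)/2 × 1 = 196.3
  [1→1.5]: (392.6+401.3)/2 × 0.5 = 198.475
  [1.5→2.5]: (401.3+346.8)/2 × 1 = 374.05
  [2.5→3]: (346.8+313.0)/2 × 0.5 = 164.95
  [3→4]: (313.0+251.1)/2 × 1 = 282.05
  [4→8]: (251.1+101.1)/2 × 4 = 704.4
  Sum = 1920.225 µg/L·hr
Tail: C_last/k_e = 101.1/0.228 = 443.421
AUC_0→∞ (oral capsule) = 1920.225 + 443.421 = 2363.646 µg/L·hr
F = (AUC_ev/D_ev)/(AUC_iv/D_iv) = (2363.646/400)/(1150/100) = 5.909115/11.5 = 0.5138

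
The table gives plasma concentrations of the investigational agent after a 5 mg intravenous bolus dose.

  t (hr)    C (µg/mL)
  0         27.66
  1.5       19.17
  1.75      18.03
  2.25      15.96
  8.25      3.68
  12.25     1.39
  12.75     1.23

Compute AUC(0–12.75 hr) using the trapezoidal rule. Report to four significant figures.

AUC = 118.0 µg/mL·hr

Trapezoidal AUC_0→12.75:
  [0→1.5]: (27.66+19.17)/2 × 1.5 = 35.1225
  [1.5→1.75]: (19.17+18.03)/2 × 0.25 = 4.65
  [1.75→2.25]: (18.03+15.96)/2 × 0.5 = 8.4975
  [2.25→8.25]: (15.96+3.68)/2 × 6 = 58.92
  [8.25→12.25]: (3.68+1.39)/2 × 4 = 10.14
  [12.25→12.75]: (1.39+1.23)/2 × 0.5 = 0.655
  Sum = 117.985 µg/mL·hr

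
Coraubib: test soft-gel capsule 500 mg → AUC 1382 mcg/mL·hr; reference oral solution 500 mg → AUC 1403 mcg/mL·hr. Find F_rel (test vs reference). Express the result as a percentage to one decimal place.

F_rel = (AUC_test/D_test) / (AUC_ref/D_ref)
      = (1382/500) / (1403/500)
      = 2.764 / 2.806 = 0.9850 = 98.50%

F_rel = 98.5%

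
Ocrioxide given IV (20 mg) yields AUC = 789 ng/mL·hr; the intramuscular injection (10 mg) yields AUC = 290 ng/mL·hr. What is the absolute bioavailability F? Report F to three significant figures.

F = 0.735

F = (AUC_ev / D_ev) / (AUC_iv / D_iv)
  = (290/10) / (789/20)
  = 29 / 39.45 = 0.7351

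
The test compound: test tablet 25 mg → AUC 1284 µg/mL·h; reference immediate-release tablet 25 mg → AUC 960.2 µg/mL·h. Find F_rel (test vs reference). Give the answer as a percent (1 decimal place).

F_rel = 133.7%

F_rel = (AUC_test/D_test) / (AUC_ref/D_ref)
      = (1284/25) / (960.2/25)
      = 51.36 / 38.408 = 1.3372 = 133.72%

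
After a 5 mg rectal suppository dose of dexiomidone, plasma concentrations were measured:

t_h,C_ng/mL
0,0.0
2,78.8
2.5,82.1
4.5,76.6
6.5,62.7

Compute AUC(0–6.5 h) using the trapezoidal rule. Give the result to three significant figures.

Trapezoidal AUC_0→6.5:
  [0→2]: (0.0+78.8)/2 × 2 = 78.8
  [2→2.5]: (78.8+82.1)/2 × 0.5 = 40.225
  [2.5→4.5]: (82.1+76.6)/2 × 2 = 158.7
  [4.5→6.5]: (76.6+62.7)/2 × 2 = 139.3
  Sum = 417.025 ng/mL·h

AUC = 417 ng/mL·h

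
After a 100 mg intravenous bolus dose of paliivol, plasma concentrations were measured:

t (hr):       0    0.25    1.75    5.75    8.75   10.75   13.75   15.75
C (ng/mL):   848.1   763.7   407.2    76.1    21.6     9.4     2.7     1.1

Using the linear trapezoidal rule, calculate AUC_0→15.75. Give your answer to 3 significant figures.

AUC = 2250 ng/mL·hr

Trapezoidal AUC_0→15.75:
  [0→0.25]: (848.1+763.7)/2 × 0.25 = 201.475
  [0.25→1.75]: (763.7+407.2)/2 × 1.5 = 878.175
  [1.75→5.75]: (407.2+76.1)/2 × 4 = 966.6
  [5.75→8.75]: (76.1+21.6)/2 × 3 = 146.55
  [8.75→10.75]: (21.6+9.4)/2 × 2 = 31.0
  [10.75→13.75]: (9.4+2.7)/2 × 3 = 18.15
  [13.75→15.75]: (2.7+1.1)/2 × 2 = 3.8
  Sum = 2245.75 ng/mL·hr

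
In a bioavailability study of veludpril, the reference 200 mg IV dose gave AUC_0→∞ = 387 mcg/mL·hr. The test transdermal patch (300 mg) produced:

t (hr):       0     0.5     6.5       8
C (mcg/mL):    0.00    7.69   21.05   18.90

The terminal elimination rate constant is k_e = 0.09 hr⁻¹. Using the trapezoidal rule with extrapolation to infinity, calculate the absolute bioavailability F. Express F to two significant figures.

F = 0.57

Trapezoidal AUC_0→8 (transdermal patch):
  [0→0.5]: (0.00+7.69)/2 × 0.5 = 1.9225
  [0.5→6.5]: (7.69+21.05)/2 × 6 = 86.22
  [6.5→8]: (21.05+18.90)/2 × 1.5 = 29.9625
  Sum = 118.105 mcg/mL·hr
Tail: C_last/k_e = 18.90/0.09 = 210.000
AUC_0→∞ (transdermal patch) = 118.105 + 210.000 = 328.105 mcg/mL·hr
F = (AUC_ev/D_ev)/(AUC_iv/D_iv) = (328.105/300)/(387/200) = 1.09368/1.935 = 0.5652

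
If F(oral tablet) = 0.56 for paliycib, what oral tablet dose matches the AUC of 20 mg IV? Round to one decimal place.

D_oral = 35.7 mg

For equal systemic exposure: F × D_ev = D_iv
D_ev = D_iv / F = 20 / 0.56 = 35.7143 mg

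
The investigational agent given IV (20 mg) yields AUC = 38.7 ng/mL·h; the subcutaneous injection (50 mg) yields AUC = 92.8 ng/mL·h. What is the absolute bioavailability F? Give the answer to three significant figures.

F = (AUC_ev / D_ev) / (AUC_iv / D_iv)
  = (92.8/50) / (38.7/20)
  = 1.856 / 1.935 = 0.9592

F = 0.959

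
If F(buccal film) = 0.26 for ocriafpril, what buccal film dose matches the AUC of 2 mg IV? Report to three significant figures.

D_buccal = 7.69 mg

For equal systemic exposure: F × D_ev = D_iv
D_ev = D_iv / F = 2 / 0.26 = 7.69231 mg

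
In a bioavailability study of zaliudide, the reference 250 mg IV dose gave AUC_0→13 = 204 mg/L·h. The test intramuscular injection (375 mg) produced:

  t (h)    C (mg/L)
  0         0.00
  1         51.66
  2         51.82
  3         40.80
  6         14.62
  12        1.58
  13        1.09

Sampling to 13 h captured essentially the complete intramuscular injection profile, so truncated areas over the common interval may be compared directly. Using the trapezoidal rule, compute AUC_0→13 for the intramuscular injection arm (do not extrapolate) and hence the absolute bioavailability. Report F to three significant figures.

F = 0.840

Trapezoidal AUC_0→13 (intramuscular injection):
  [0→1]: (0.00+51.66)/2 × 1 = 25.83
  [1→2]: (51.66+51.82)/2 × 1 = 51.74
  [2→3]: (51.82+40.80)/2 × 1 = 46.31
  [3→6]: (40.80+14.62)/2 × 3 = 83.13
  [6→12]: (14.62+1.58)/2 × 6 = 48.6
  [12→13]: (1.58+1.09)/2 × 1 = 1.335
  Sum = 256.945 mg/L·h
F = (AUC_ev/D_ev)/(AUC_iv/D_iv) = (256.945/375)/(204/250) = 0.685187/0.816 = 0.8397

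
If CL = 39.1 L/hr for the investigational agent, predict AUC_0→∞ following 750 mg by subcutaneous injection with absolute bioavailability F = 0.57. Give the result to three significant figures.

AUC = 10.9 mg/L·hr

AUC_0→∞ = F × Dose / CL
        = 0.57 × 750 / 39.1 = 10.9335 mg/L·hr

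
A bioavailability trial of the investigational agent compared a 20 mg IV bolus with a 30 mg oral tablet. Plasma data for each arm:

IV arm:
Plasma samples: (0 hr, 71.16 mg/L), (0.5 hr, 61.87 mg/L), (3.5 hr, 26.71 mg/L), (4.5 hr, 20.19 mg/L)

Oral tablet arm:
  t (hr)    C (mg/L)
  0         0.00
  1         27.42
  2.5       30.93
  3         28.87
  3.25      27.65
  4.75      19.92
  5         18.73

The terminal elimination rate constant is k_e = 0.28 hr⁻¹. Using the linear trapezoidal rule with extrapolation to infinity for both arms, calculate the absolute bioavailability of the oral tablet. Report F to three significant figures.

Trapezoidal AUC_0→4.5 (IV):
  [0→0.5]: (71.16+61.87)/2 × 0.5 = 33.2575
  [0.5→3.5]: (61.87+26.71)/2 × 3 = 132.87
  [3.5→4.5]: (26.71+20.19)/2 × 1 = 23.45
  Sum = 189.5775 mg/L·hr
IV tail: 20.19/0.28 = 72.107; AUC_iv,0→∞ = 189.5775 + 72.107 = 261.6845 mg/L·hr
Trapezoidal AUC_0→5 (oral tablet):
  [0→1]: (0.00+27.42)/2 × 1 = 13.71
  [1→2.5]: (27.42+30.93)/2 × 1.5 = 43.7625
  [2.5→3]: (30.93+28.87)/2 × 0.5 = 14.95
  [3→3.25]: (28.87+27.65)/2 × 0.25 = 7.065
  [3.25→4.75]: (27.65+19.92)/2 × 1.5 = 35.6775
  [4.75→5]: (19.92+18.73)/2 × 0.25 = 4.83125
  Sum = 119.99625 mg/L·hr
oral tablet tail: 18.73/0.28 = 66.893; AUC_ev,0→∞ = 119.99625 + 66.893 = 186.88925 mg/L·hr
F = (AUC_ev/D_ev)/(AUC_iv/D_iv) = (186.88925/30)/(261.6845/20) = 6.22964/13.084225 = 0.4761

F = 0.476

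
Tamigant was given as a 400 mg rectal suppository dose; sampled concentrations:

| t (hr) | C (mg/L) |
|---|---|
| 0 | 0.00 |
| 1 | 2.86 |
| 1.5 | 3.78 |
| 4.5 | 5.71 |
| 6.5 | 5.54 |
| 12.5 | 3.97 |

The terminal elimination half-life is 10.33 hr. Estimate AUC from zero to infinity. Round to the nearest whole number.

Trapezoidal AUC_0→12.5:
  [0→1]: (0.00+2.86)/2 × 1 = 1.43
  [1→1.5]: (2.86+3.78)/2 × 0.5 = 1.66
  [1.5→4.5]: (3.78+5.71)/2 × 3 = 14.235
  [4.5→6.5]: (5.71+5.54)/2 × 2 = 11.25
  [6.5→12.5]: (5.54+3.97)/2 × 6 = 28.53
  Sum = 57.105 mg/L·hr
k_e = ln2 / t½ = 0.693147 / 10.33 = 0.0671 hr^-1
Extrapolated tail: C_last / k_e = 3.97 / 0.0671 = 59.165
AUC_0→∞ = 57.105 + 59.165 = 116.27 mg/L·hr

AUC = 116 mg/L·hr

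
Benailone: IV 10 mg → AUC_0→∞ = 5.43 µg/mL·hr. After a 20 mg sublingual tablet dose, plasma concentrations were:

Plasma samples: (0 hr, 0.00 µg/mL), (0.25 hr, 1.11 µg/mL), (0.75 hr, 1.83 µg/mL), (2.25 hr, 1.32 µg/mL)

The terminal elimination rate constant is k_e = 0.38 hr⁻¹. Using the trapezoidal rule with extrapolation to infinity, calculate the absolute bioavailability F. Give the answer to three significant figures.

F = 0.618

Trapezoidal AUC_0→2.25 (sublingual tablet):
  [0→0.25]: (0.00+1.11)/2 × 0.25 = 0.13875
  [0.25→0.75]: (1.11+1.83)/2 × 0.5 = 0.735
  [0.75→2.25]: (1.83+1.32)/2 × 1.5 = 2.3625
  Sum = 3.23625 µg/mL·hr
Tail: C_last/k_e = 1.32/0.38 = 3.474
AUC_0→∞ (sublingual tablet) = 3.23625 + 3.474 = 6.71025 µg/mL·hr
F = (AUC_ev/D_ev)/(AUC_iv/D_iv) = (6.71025/20)/(5.43/10) = 0.3355125/0.543 = 0.6179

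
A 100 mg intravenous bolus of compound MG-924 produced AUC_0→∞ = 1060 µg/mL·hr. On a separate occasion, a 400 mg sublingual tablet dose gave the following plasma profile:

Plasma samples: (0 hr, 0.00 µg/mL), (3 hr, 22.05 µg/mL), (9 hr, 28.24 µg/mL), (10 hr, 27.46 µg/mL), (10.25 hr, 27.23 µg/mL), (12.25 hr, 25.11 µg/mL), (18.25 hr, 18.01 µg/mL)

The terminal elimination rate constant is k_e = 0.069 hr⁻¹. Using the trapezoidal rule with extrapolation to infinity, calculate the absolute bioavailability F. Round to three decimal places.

Trapezoidal AUC_0→18.25 (sublingual tablet):
  [0→3]: (0.00+22.05)/2 × 3 = 33.075
  [3→9]: (22.05+28.24)/2 × 6 = 150.87
  [9→10]: (28.24+27.46)/2 × 1 = 27.85
  [10→10.25]: (27.46+27.23)/2 × 0.25 = 6.83625
  [10.25→12.25]: (27.23+25.11)/2 × 2 = 52.34
  [12.25→18.25]: (25.11+18.01)/2 × 6 = 129.36
  Sum = 400.33125 µg/mL·hr
Tail: C_last/k_e = 18.01/0.069 = 261.014
AUC_0→∞ (sublingual tablet) = 400.33125 + 261.014 = 661.34525 µg/mL·hr
F = (AUC_ev/D_ev)/(AUC_iv/D_iv) = (661.34525/400)/(1060/100) = 1.65336/10.6 = 0.1560

F = 0.156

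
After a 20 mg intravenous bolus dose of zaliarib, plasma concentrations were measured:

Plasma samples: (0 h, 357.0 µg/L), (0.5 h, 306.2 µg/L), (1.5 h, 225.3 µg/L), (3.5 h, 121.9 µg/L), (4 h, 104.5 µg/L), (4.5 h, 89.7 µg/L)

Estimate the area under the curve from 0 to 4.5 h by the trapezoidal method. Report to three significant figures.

Trapezoidal AUC_0→4.5:
  [0→0.5]: (357.0+306.2)/2 × 0.5 = 165.8
  [0.5→1.5]: (306.2+225.3)/2 × 1 = 265.75
  [1.5→3.5]: (225.3+121.9)/2 × 2 = 347.2
  [3.5→4]: (121.9+104.5)/2 × 0.5 = 56.6
  [4→4.5]: (104.5+89.7)/2 × 0.5 = 48.55
  Sum = 883.9 µg/L·h

AUC = 884 µg/L·h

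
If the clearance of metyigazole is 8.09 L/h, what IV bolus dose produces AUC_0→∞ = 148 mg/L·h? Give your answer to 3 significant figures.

Dose_iv = CL × AUC_0→∞
     = 8.09 × 148 = 1197.32 mg

Dose = 1200 mg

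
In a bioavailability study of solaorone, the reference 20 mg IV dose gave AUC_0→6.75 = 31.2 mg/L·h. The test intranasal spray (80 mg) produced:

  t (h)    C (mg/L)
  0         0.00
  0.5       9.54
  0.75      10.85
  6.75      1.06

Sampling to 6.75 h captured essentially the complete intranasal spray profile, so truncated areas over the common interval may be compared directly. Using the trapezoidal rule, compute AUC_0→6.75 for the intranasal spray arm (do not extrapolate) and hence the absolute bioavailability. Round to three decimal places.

F = 0.326

Trapezoidal AUC_0→6.75 (intranasal spray):
  [0→0.5]: (0.00+9.54)/2 × 0.5 = 2.385
  [0.5→0.75]: (9.54+10.85)/2 × 0.25 = 2.54875
  [0.75→6.75]: (10.85+1.06)/2 × 6 = 35.73
  Sum = 40.66375 mg/L·h
F = (AUC_ev/D_ev)/(AUC_iv/D_iv) = (40.66375/80)/(31.2/20) = 0.508297/1.56 = 0.3258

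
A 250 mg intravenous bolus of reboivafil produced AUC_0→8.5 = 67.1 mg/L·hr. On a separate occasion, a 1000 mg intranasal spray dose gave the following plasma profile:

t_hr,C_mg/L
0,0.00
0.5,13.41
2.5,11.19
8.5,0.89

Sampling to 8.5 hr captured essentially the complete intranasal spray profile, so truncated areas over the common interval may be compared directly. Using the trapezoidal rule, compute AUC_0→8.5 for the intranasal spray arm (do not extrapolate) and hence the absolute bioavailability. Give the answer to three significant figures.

F = 0.239

Trapezoidal AUC_0→8.5 (intranasal spray):
  [0→0.5]: (0.00+13.41)/2 × 0.5 = 3.3525
  [0.5→2.5]: (13.41+11.19)/2 × 2 = 24.6
  [2.5→8.5]: (11.19+0.89)/2 × 6 = 36.24
  Sum = 64.1925 mg/L·hr
F = (AUC_ev/D_ev)/(AUC_iv/D_iv) = (64.1925/1000)/(67.1/250) = 0.0641925/0.2684 = 0.2392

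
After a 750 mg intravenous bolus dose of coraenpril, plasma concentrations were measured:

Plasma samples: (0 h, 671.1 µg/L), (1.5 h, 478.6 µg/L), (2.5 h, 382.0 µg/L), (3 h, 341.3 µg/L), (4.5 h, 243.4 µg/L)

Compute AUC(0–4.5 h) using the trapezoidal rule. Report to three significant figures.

AUC = 1910 µg/L·h

Trapezoidal AUC_0→4.5:
  [0→1.5]: (671.1+478.6)/2 × 1.5 = 862.275
  [1.5→2.5]: (478.6+382.0)/2 × 1 = 430.3
  [2.5→3]: (382.0+341.3)/2 × 0.5 = 180.825
  [3→4.5]: (341.3+243.4)/2 × 1.5 = 438.525
  Sum = 1911.925 µg/L·h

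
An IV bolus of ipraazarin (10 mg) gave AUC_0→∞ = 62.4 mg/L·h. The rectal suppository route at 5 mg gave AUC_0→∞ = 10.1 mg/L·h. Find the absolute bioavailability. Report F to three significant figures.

F = (AUC_ev / D_ev) / (AUC_iv / D_iv)
  = (10.1/5) / (62.4/10)
  = 2.02 / 6.24 = 0.3237

F = 0.324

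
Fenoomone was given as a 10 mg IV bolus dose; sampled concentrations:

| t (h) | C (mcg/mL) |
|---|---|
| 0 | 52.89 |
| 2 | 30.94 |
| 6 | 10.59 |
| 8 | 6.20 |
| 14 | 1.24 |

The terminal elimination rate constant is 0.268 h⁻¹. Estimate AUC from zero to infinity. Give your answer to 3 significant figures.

Trapezoidal AUC_0→14:
  [0→2]: (52.89+30.94)/2 × 2 = 83.83
  [2→6]: (30.94+10.59)/2 × 4 = 83.06
  [6→8]: (10.59+6.20)/2 × 2 = 16.79
  [8→14]: (6.20+1.24)/2 × 6 = 22.32
  Sum = 206.0 mcg/mL·h
Extrapolated tail: C_last / k_e = 1.24 / 0.268 = 4.627
AUC_0→∞ = 206.0 + 4.627 = 210.627 mcg/mL·h

AUC = 211 mcg/mL·h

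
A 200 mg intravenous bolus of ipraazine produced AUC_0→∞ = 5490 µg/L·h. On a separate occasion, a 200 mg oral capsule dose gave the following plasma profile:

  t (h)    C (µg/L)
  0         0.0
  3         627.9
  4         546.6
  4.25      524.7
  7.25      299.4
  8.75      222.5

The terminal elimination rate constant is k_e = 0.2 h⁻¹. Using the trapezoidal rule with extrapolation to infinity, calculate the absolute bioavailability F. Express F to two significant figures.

F = 0.80

Trapezoidal AUC_0→8.75 (oral capsule):
  [0→3]: (0.0+627.9)/2 × 3 = 941.85
  [3→4]: (627.9+546.6)/2 × 1 = 587.25
  [4→4.25]: (546.6+524.7)/2 × 0.25 = 133.9125
  [4.25→7.25]: (524.7+299.4)/2 × 3 = 1236.15
  [7.25→8.75]: (299.4+222.5)/2 × 1.5 = 391.425
  Sum = 3290.5875 µg/L·h
Tail: C_last/k_e = 222.5/0.2 = 1112.500
AUC_0→∞ (oral capsule) = 3290.5875 + 1112.500 = 4403.0875 µg/L·h
F = (AUC_ev/D_ev)/(AUC_iv/D_iv) = (4403.0875/200)/(5490/200) = 22.0154/27.45 = 0.8020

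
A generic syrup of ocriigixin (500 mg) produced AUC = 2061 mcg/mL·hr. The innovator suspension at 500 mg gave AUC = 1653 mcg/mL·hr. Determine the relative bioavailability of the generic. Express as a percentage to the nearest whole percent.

F_rel = (AUC_test/D_test) / (AUC_ref/D_ref)
      = (2061/500) / (1653/500)
      = 4.122 / 3.306 = 1.2468 = 124.68%

F_rel = 125%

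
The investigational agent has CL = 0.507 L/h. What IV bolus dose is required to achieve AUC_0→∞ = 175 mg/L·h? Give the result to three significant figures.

Dose_iv = CL × AUC_0→∞
     = 0.507 × 175 = 88.725 mg

Dose = 88.7 mg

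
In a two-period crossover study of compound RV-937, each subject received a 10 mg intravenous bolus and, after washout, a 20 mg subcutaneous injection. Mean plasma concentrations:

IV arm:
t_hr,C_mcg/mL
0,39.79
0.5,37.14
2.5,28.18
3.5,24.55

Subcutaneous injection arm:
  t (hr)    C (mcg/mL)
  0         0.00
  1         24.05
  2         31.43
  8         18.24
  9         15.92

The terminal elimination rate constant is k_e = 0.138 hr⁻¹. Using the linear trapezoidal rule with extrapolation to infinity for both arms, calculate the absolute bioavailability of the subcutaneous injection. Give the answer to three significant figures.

Trapezoidal AUC_0→3.5 (IV):
  [0→0.5]: (39.79+37.14)/2 × 0.5 = 19.2325
  [0.5→2.5]: (37.14+28.18)/2 × 2 = 65.32
  [2.5→3.5]: (28.18+24.55)/2 × 1 = 26.365
  Sum = 110.9175 mcg/mL·hr
IV tail: 24.55/0.138 = 177.899; AUC_iv,0→∞ = 110.9175 + 177.899 = 288.8165 mcg/mL·hr
Trapezoidal AUC_0→9 (subcutaneous injection):
  [0→1]: (0.00+24.05)/2 × 1 = 12.025
  [1→2]: (24.05+31.43)/2 × 1 = 27.74
  [2→8]: (31.43+18.24)/2 × 6 = 149.01
  [8→9]: (18.24+15.92)/2 × 1 = 17.08
  Sum = 205.855 mcg/mL·hr
subcutaneous injection tail: 15.92/0.138 = 115.362; AUC_ev,0→∞ = 205.855 + 115.362 = 321.217 mcg/mL·hr
F = (AUC_ev/D_ev)/(AUC_iv/D_iv) = (321.217/20)/(288.8165/10) = 16.06085/28.88165 = 0.5561

F = 0.556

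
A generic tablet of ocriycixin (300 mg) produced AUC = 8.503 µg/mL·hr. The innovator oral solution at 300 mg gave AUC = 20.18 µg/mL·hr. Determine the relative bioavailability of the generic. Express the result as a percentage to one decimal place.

F_rel = (AUC_test/D_test) / (AUC_ref/D_ref)
      = (8.503/300) / (20.18/300)
      = 0.0283433 / 0.0672667 = 0.4214 = 42.14%

F_rel = 42.1%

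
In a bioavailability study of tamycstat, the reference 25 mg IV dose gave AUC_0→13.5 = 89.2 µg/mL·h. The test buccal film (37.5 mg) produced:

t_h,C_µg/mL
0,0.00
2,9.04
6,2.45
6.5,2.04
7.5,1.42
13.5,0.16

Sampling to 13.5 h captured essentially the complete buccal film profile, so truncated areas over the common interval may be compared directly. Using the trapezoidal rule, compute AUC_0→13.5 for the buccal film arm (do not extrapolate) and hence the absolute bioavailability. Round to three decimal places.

F = 0.296

Trapezoidal AUC_0→13.5 (buccal film):
  [0→2]: (0.00+9.04)/2 × 2 = 9.04
  [2→6]: (9.04+2.45)/2 × 4 = 22.98
  [6→6.5]: (2.45+2.04)/2 × 0.5 = 1.1225
  [6.5→7.5]: (2.04+1.42)/2 × 1 = 1.73
  [7.5→13.5]: (1.42+0.16)/2 × 6 = 4.74
  Sum = 39.6125 µg/mL·h
F = (AUC_ev/D_ev)/(AUC_iv/D_iv) = (39.6125/37.5)/(89.2/25) = 1.05633/3.568 = 0.2961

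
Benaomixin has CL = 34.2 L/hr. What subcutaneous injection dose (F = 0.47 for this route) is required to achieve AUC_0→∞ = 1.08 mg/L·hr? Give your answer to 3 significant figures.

Dose = CL × AUC_0→∞ / F
     = 34.2 × 1.08 / 0.47 = 78.5872 mg

Dose = 78.6 mg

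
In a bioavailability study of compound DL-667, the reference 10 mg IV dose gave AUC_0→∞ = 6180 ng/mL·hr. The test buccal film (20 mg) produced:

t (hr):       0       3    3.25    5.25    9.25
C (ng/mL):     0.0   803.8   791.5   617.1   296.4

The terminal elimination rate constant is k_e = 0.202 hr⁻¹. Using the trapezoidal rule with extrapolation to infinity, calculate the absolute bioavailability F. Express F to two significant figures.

F = 0.49

Trapezoidal AUC_0→9.25 (buccal film):
  [0→3]: (0.0+803.8)/2 × 3 = 1205.7
  [3→3.25]: (803.8+791.5)/2 × 0.25 = 199.4125
  [3.25→5.25]: (791.5+617.1)/2 × 2 = 1408.6
  [5.25→9.25]: (617.1+296.4)/2 × 4 = 1827.0
  Sum = 4640.7125 ng/mL·hr
Tail: C_last/k_e = 296.4/0.202 = 1467.327
AUC_0→∞ (buccal film) = 4640.7125 + 1467.327 = 6108.0395 ng/mL·hr
F = (AUC_ev/D_ev)/(AUC_iv/D_iv) = (6108.0395/20)/(6180/10) = 305.402/618 = 0.4942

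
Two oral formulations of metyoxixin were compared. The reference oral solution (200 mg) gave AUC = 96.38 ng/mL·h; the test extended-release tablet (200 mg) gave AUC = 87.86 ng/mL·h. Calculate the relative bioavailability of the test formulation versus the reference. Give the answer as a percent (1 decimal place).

F_rel = 91.2%

F_rel = (AUC_test/D_test) / (AUC_ref/D_ref)
      = (87.86/200) / (96.38/200)
      = 0.4393 / 0.4819 = 0.9116 = 91.16%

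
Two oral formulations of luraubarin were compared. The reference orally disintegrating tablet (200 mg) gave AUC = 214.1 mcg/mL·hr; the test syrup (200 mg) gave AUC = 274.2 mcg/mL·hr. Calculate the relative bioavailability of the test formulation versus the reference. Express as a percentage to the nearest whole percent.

F_rel = (AUC_test/D_test) / (AUC_ref/D_ref)
      = (274.2/200) / (214.1/200)
      = 1.371 / 1.0705 = 1.2807 = 128.07%

F_rel = 128%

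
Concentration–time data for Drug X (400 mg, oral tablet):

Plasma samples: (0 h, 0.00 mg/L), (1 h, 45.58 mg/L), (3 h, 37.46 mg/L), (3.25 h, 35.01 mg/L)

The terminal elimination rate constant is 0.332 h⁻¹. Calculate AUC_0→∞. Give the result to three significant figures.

AUC = 220 mg/L·h

Trapezoidal AUC_0→3.25:
  [0→1]: (0.00+45.58)/2 × 1 = 22.79
  [1→3]: (45.58+37.46)/2 × 2 = 83.04
  [3→3.25]: (37.46+35.01)/2 × 0.25 = 9.05875
  Sum = 114.88875 mg/L·h
Extrapolated tail: C_last / k_e = 35.01 / 0.332 = 105.452
AUC_0→∞ = 114.88875 + 105.452 = 220.34075 mg/L·h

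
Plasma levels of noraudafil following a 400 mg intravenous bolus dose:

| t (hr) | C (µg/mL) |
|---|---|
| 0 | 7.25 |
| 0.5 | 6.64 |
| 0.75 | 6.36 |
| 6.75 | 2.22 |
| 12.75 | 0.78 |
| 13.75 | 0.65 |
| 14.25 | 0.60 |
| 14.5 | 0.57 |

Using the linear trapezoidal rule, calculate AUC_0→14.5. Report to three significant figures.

AUC = 41.0 µg/mL·hr

Trapezoidal AUC_0→14.5:
  [0→0.5]: (7.25+6.64)/2 × 0.5 = 3.4725
  [0.5→0.75]: (6.64+6.36)/2 × 0.25 = 1.625
  [0.75→6.75]: (6.36+2.22)/2 × 6 = 25.74
  [6.75→12.75]: (2.22+0.78)/2 × 6 = 9.0
  [12.75→13.75]: (0.78+0.65)/2 × 1 = 0.715
  [13.75→14.25]: (0.65+0.60)/2 × 0.5 = 0.3125
  [14.25→14.5]: (0.60+0.57)/2 × 0.25 = 0.14625
  Sum = 41.01125 µg/mL·hr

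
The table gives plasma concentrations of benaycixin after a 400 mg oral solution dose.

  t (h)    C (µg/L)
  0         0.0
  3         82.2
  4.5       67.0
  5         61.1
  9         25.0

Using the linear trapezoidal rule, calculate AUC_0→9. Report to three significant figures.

Trapezoidal AUC_0→9:
  [0→3]: (0.0+82.2)/2 × 3 = 123.3
  [3→4.5]: (82.2+67.0)/2 × 1.5 = 111.9
  [4.5→5]: (67.0+61.1)/2 × 0.5 = 32.025
  [5→9]: (61.1+25.0)/2 × 4 = 172.2
  Sum = 439.425 µg/L·h

AUC = 439 µg/L·h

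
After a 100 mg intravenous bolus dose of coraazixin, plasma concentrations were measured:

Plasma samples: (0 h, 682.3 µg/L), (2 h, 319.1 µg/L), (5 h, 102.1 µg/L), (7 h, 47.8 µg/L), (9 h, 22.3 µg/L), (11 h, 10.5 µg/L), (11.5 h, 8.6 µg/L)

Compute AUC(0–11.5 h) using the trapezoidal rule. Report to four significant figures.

Trapezoidal AUC_0→11.5:
  [0→2]: (682.3+319.1)/2 × 2 = 1001.4
  [2→5]: (319.1+102.1)/2 × 3 = 631.8
  [5→7]: (102.1+47.8)/2 × 2 = 149.9
  [7→9]: (47.8+22.3)/2 × 2 = 70.1
  [9→11]: (22.3+10.5)/2 × 2 = 32.8
  [11→11.5]: (10.5+8.6)/2 × 0.5 = 4.775
  Sum = 1890.775 µg/L·h

AUC = 1891 µg/L·h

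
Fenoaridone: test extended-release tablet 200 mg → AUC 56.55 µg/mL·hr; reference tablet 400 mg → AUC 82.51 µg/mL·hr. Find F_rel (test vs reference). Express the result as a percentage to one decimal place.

F_rel = 137.1%

F_rel = (AUC_test/D_test) / (AUC_ref/D_ref)
      = (56.55/200) / (82.51/400)
      = 0.28275 / 0.206275 = 1.3707 = 137.07%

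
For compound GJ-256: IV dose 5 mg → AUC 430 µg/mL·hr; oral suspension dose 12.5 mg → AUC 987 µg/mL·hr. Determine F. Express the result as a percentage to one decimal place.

F = 91.8%

F = (AUC_ev / D_ev) / (AUC_iv / D_iv)
  = (987/12.5) / (430/5)
  = 78.96 / 86 = 0.9181
  = 91.81%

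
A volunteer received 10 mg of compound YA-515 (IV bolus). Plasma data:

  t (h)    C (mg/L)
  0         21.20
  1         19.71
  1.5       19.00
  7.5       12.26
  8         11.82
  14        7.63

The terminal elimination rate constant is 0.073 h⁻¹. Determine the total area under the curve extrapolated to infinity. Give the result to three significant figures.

Trapezoidal AUC_0→14:
  [0→1]: (21.20+19.71)/2 × 1 = 20.455
  [1→1.5]: (19.71+19.00)/2 × 0.5 = 9.6775
  [1.5→7.5]: (19.00+12.26)/2 × 6 = 93.78
  [7.5→8]: (12.26+11.82)/2 × 0.5 = 6.02
  [8→14]: (11.82+7.63)/2 × 6 = 58.35
  Sum = 188.2825 mg/L·h
Extrapolated tail: C_last / k_e = 7.63 / 0.073 = 104.521
AUC_0→∞ = 188.2825 + 104.521 = 292.8035 mg/L·h

AUC = 293 mg/L·h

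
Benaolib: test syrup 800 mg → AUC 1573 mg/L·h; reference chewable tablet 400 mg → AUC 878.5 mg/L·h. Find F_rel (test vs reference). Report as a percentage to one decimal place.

F_rel = (AUC_test/D_test) / (AUC_ref/D_ref)
      = (1573/800) / (878.5/400)
      = 1.96625 / 2.19625 = 0.8953 = 89.53%

F_rel = 89.5%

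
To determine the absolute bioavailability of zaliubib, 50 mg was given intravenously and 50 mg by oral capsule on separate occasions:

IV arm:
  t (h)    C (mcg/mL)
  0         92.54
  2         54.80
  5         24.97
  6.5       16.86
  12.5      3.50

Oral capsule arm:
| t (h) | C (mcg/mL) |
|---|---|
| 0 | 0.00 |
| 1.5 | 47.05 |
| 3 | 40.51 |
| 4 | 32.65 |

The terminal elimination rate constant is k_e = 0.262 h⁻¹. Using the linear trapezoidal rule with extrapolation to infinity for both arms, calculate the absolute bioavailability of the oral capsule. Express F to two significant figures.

F = 0.70

Trapezoidal AUC_0→12.5 (IV):
  [0→2]: (92.54+54.80)/2 × 2 = 147.34
  [2→5]: (54.80+24.97)/2 × 3 = 119.655
  [5→6.5]: (24.97+16.86)/2 × 1.5 = 31.3725
  [6.5→12.5]: (16.86+3.50)/2 × 6 = 61.08
  Sum = 359.4475 mcg/mL·h
IV tail: 3.50/0.262 = 13.359; AUC_iv,0→∞ = 359.4475 + 13.359 = 372.8065 mcg/mL·h
Trapezoidal AUC_0→4 (oral capsule):
  [0→1.5]: (0.00+47.05)/2 × 1.5 = 35.2875
  [1.5→3]: (47.05+40.51)/2 × 1.5 = 65.67
  [3→4]: (40.51+32.65)/2 × 1 = 36.58
  Sum = 137.5375 mcg/mL·h
oral capsule tail: 32.65/0.262 = 124.618; AUC_ev,0→∞ = 137.5375 + 124.618 = 262.1555 mcg/mL·h
F = (AUC_ev/D_ev)/(AUC_iv/D_iv) = (262.1555/50)/(372.8065/50) = 5.24311/7.45613 = 0.7032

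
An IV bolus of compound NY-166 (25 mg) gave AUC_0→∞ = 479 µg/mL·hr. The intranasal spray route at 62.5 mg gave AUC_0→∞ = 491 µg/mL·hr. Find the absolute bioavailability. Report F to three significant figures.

F = 0.410

F = (AUC_ev / D_ev) / (AUC_iv / D_iv)
  = (491/62.5) / (479/25)
  = 7.856 / 19.16 = 0.4100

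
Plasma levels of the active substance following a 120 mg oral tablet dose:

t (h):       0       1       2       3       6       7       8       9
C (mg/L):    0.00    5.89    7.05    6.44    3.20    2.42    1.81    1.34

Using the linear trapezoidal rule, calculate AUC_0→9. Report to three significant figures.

Trapezoidal AUC_0→9:
  [0→1]: (0.00+5.89)/2 × 1 = 2.945
  [1→2]: (5.89+7.05)/2 × 1 = 6.47
  [2→3]: (7.05+6.44)/2 × 1 = 6.745
  [3→6]: (6.44+3.20)/2 × 3 = 14.46
  [6→7]: (3.20+2.42)/2 × 1 = 2.81
  [7→8]: (2.42+1.81)/2 × 1 = 2.115
  [8→9]: (1.81+1.34)/2 × 1 = 1.575
  Sum = 37.12 mg/L·h

AUC = 37.1 mg/L·h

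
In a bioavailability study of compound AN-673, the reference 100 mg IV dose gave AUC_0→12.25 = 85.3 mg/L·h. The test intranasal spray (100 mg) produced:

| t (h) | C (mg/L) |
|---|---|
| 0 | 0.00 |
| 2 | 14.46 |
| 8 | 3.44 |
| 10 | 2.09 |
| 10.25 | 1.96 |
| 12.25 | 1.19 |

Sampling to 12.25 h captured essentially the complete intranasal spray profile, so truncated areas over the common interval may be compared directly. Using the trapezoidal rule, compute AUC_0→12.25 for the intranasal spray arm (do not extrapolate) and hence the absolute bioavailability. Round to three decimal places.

F = 0.907

Trapezoidal AUC_0→12.25 (intranasal spray):
  [0→2]: (0.00+14.46)/2 × 2 = 14.46
  [2→8]: (14.46+3.44)/2 × 6 = 53.7
  [8→10]: (3.44+2.09)/2 × 2 = 5.53
  [10→10.25]: (2.09+1.96)/2 × 0.25 = 0.50625
  [10.25→12.25]: (1.96+1.19)/2 × 2 = 3.15
  Sum = 77.34625 mg/L·h
F = (AUC_ev/D_ev)/(AUC_iv/D_iv) = (77.34625/100)/(85.3/100) = 0.7734625/0.853 = 0.9068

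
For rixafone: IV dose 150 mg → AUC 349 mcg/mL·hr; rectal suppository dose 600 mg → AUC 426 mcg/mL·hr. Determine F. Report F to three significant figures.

F = (AUC_ev / D_ev) / (AUC_iv / D_iv)
  = (426/600) / (349/150)
  = 0.71 / 2.32667 = 0.3052

F = 0.305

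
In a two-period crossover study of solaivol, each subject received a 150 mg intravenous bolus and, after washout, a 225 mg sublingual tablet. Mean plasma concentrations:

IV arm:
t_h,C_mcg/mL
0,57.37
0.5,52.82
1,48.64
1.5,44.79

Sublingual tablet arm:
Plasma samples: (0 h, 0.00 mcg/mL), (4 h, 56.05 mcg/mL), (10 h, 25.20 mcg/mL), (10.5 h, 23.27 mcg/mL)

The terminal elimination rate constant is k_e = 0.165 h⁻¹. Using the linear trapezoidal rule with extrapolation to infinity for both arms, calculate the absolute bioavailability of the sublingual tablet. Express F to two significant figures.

F = 0.98

Trapezoidal AUC_0→1.5 (IV):
  [0→0.5]: (57.37+52.82)/2 × 0.5 = 27.5475
  [0.5→1]: (52.82+48.64)/2 × 0.5 = 25.365
  [1→1.5]: (48.64+44.79)/2 × 0.5 = 23.3575
  Sum = 76.27 mcg/mL·h
IV tail: 44.79/0.165 = 271.455; AUC_iv,0→∞ = 76.27 + 271.455 = 347.725 mcg/mL·h
Trapezoidal AUC_0→10.5 (sublingual tablet):
  [0→4]: (0.00+56.05)/2 × 4 = 112.1
  [4→10]: (56.05+25.20)/2 × 6 = 243.75
  [10→10.5]: (25.20+23.27)/2 × 0.5 = 12.1175
  Sum = 367.9675 mcg/mL·h
sublingual tablet tail: 23.27/0.165 = 141.030; AUC_ev,0→∞ = 367.9675 + 141.030 = 508.9975 mcg/mL·h
F = (AUC_ev/D_ev)/(AUC_iv/D_iv) = (508.9975/225)/(347.725/150) = 2.26221/2.31817 = 0.9759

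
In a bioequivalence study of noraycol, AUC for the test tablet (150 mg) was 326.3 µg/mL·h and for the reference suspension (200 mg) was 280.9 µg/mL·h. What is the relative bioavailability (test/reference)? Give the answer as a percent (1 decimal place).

F_rel = (AUC_test/D_test) / (AUC_ref/D_ref)
      = (326.3/150) / (280.9/200)
      = 2.17533 / 1.4045 = 1.5488 = 154.88%

F_rel = 154.9%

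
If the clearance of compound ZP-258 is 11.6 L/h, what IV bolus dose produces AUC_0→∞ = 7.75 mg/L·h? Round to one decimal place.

Dose_iv = CL × AUC_0→∞
     = 11.6 × 7.75 = 89.9 mg

Dose = 89.9 mg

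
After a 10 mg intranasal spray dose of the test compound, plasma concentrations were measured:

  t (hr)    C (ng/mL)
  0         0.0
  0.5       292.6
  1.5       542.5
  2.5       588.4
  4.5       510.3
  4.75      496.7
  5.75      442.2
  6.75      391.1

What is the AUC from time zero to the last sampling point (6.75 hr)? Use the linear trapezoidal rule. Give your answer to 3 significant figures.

AUC = 3170 ng/mL·hr

Trapezoidal AUC_0→6.75:
  [0→0.5]: (0.0+292.6)/2 × 0.5 = 73.15
  [0.5→1.5]: (292.6+542.5)/2 × 1 = 417.55
  [1.5→2.5]: (542.5+588.4)/2 × 1 = 565.45
  [2.5→4.5]: (588.4+510.3)/2 × 2 = 1098.7
  [4.5→4.75]: (510.3+496.7)/2 × 0.25 = 125.875
  [4.75→5.75]: (496.7+442.2)/2 × 1 = 469.45
  [5.75→6.75]: (442.2+391.1)/2 × 1 = 416.65
  Sum = 3166.825 ng/mL·hr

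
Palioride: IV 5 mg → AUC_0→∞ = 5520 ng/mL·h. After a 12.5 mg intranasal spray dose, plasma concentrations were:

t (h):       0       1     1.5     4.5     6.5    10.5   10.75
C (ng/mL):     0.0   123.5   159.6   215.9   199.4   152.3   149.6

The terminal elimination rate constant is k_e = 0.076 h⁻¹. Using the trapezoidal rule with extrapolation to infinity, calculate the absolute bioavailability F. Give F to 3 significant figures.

F = 0.277

Trapezoidal AUC_0→10.75 (intranasal spray):
  [0→1]: (0.0+123.5)/2 × 1 = 61.75
  [1→1.5]: (123.5+159.6)/2 × 0.5 = 70.775
  [1.5→4.5]: (159.6+215.9)/2 × 3 = 563.25
  [4.5→6.5]: (215.9+199.4)/2 × 2 = 415.3
  [6.5→10.5]: (199.4+152.3)/2 × 4 = 703.4
  [10.5→10.75]: (152.3+149.6)/2 × 0.25 = 37.7375
  Sum = 1852.2125 ng/mL·h
Tail: C_last/k_e = 149.6/0.076 = 1968.421
AUC_0→∞ (intranasal spray) = 1852.2125 + 1968.421 = 3820.6335 ng/mL·h
F = (AUC_ev/D_ev)/(AUC_iv/D_iv) = (3820.6335/12.5)/(5520/5) = 305.65068/1104 = 0.2769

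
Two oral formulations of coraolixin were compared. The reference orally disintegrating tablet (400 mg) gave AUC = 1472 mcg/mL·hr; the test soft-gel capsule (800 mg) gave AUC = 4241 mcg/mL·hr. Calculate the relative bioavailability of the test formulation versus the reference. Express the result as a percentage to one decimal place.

F_rel = 144.1%

F_rel = (AUC_test/D_test) / (AUC_ref/D_ref)
      = (4241/800) / (1472/400)
      = 5.30125 / 3.68 = 1.4406 = 144.06%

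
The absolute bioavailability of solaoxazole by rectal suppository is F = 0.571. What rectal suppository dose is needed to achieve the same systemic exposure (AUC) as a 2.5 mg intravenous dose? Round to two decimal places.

For equal systemic exposure: F × D_ev = D_iv
D_ev = D_iv / F = 2.5 / 0.571 = 4.37828 mg

D_rectal = 4.38 mg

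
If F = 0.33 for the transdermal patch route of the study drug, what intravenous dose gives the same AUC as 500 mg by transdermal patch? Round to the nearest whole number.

Systemic exposure from an extravascular dose = F × D_ev, so the equivalent IV dose is F × D_ev.
D_iv = F × D_ev = 0.33 × 500 = 165 mg

D_iv = 165 mg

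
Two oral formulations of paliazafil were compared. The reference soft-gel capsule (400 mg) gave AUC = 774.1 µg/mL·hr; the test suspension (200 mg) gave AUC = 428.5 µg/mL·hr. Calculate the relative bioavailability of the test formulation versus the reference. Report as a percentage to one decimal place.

F_rel = 110.7%

F_rel = (AUC_test/D_test) / (AUC_ref/D_ref)
      = (428.5/200) / (774.1/400)
      = 2.1425 / 1.93525 = 1.1071 = 110.71%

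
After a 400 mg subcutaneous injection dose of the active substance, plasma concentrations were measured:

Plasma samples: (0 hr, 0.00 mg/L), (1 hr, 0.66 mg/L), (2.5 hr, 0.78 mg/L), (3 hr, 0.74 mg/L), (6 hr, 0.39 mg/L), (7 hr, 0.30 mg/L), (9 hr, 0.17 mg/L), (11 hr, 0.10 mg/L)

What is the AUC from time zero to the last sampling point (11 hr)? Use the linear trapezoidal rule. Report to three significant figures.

Trapezoidal AUC_0→11:
  [0→1]: (0.00+0.66)/2 × 1 = 0.33
  [1→2.5]: (0.66+0.78)/2 × 1.5 = 1.08
  [2.5→3]: (0.78+0.74)/2 × 0.5 = 0.38
  [3→6]: (0.74+0.39)/2 × 3 = 1.695
  [6→7]: (0.39+0.30)/2 × 1 = 0.345
  [7→9]: (0.30+0.17)/2 × 2 = 0.47
  [9→11]: (0.17+0.10)/2 × 2 = 0.27
  Sum = 4.57 mg/L·hr

AUC = 4.57 mg/L·hr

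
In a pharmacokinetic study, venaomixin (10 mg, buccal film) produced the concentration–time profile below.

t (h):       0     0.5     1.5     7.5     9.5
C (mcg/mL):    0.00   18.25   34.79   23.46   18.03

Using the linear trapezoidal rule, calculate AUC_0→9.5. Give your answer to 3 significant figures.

Trapezoidal AUC_0→9.5:
  [0→0.5]: (0.00+18.25)/2 × 0.5 = 4.5625
  [0.5→1.5]: (18.25+34.79)/2 × 1 = 26.52
  [1.5→7.5]: (34.79+23.46)/2 × 6 = 174.75
  [7.5→9.5]: (23.46+18.03)/2 × 2 = 41.49
  Sum = 247.3225 mcg/mL·h

AUC = 247 mcg/mL·h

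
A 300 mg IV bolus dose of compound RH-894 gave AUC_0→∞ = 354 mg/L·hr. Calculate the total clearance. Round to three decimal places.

CL = Dose_iv / AUC_0→∞
   = 300 / 354 = 0.847458 L/hr

CL = 0.847 L/hr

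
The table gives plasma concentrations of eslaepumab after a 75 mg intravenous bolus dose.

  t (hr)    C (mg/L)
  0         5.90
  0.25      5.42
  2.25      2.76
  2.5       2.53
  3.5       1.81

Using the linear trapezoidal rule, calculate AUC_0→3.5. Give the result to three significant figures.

Trapezoidal AUC_0→3.5:
  [0→0.25]: (5.90+5.42)/2 × 0.25 = 1.415
  [0.25→2.25]: (5.42+2.76)/2 × 2 = 8.18
  [2.25→2.5]: (2.76+2.53)/2 × 0.25 = 0.66125
  [2.5→3.5]: (2.53+1.81)/2 × 1 = 2.17
  Sum = 12.42625 mg/L·hr

AUC = 12.4 mg/L·hr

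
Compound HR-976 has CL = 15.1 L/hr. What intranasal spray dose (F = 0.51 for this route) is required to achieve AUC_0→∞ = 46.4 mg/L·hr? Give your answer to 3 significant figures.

Dose = CL × AUC_0→∞ / F
     = 15.1 × 46.4 / 0.51 = 1373.8 mg

Dose = 1370 mg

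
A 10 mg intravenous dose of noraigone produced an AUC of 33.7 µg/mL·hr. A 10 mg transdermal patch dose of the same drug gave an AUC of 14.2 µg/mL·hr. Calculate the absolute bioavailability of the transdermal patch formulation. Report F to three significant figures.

F = (AUC_ev / D_ev) / (AUC_iv / D_iv)
  = (14.2/10) / (33.7/10)
  = 1.42 / 3.37 = 0.4214

F = 0.421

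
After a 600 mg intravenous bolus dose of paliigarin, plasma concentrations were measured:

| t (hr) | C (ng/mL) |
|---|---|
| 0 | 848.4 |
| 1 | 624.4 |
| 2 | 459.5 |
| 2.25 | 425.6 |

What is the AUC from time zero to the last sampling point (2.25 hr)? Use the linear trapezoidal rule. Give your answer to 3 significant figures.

Trapezoidal AUC_0→2.25:
  [0→1]: (848.4+624.4)/2 × 1 = 736.4
  [1→2]: (624.4+459.5)/2 × 1 = 541.95
  [2→2.25]: (459.5+425.6)/2 × 0.25 = 110.6375
  Sum = 1388.9875 ng/mL·hr

AUC = 1390 ng/mL·hr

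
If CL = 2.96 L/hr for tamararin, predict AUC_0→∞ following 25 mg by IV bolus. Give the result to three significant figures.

AUC = 8.45 mg/L·hr

AUC_0→∞ = Dose_iv / CL
        = 25 / 2.96 = 8.44595 mg/L·hr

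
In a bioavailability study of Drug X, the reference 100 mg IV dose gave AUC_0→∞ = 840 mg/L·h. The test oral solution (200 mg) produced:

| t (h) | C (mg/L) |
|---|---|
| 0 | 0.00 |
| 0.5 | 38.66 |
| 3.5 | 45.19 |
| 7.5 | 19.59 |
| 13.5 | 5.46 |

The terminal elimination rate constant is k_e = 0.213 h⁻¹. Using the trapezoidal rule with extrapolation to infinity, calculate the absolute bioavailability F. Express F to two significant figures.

F = 0.22

Trapezoidal AUC_0→13.5 (oral solution):
  [0→0.5]: (0.00+38.66)/2 × 0.5 = 9.665
  [0.5→3.5]: (38.66+45.19)/2 × 3 = 125.775
  [3.5→7.5]: (45.19+19.59)/2 × 4 = 129.56
  [7.5→13.5]: (19.59+5.46)/2 × 6 = 75.15
  Sum = 340.15 mg/L·h
Tail: C_last/k_e = 5.46/0.213 = 25.634
AUC_0→∞ (oral solution) = 340.15 + 25.634 = 365.784 mg/L·h
F = (AUC_ev/D_ev)/(AUC_iv/D_iv) = (365.784/200)/(840/100) = 1.82892/8.4 = 0.2177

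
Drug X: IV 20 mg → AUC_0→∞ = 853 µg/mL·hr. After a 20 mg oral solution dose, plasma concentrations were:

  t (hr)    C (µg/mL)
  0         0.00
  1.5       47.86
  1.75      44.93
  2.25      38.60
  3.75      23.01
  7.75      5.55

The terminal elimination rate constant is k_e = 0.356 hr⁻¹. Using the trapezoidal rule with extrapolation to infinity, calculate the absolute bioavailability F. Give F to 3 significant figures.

F = 0.220

Trapezoidal AUC_0→7.75 (oral solution):
  [0→1.5]: (0.00+47.86)/2 × 1.5 = 35.895
  [1.5→1.75]: (47.86+44.93)/2 × 0.25 = 11.59875
  [1.75→2.25]: (44.93+38.60)/2 × 0.5 = 20.8825
  [2.25→3.75]: (38.60+23.01)/2 × 1.5 = 46.2075
  [3.75→7.75]: (23.01+5.55)/2 × 4 = 57.12
  Sum = 171.70375 µg/mL·hr
Tail: C_last/k_e = 5.55/0.356 = 15.590
AUC_0→∞ (oral solution) = 171.70375 + 15.590 = 187.29375 µg/mL·hr
F = (AUC_ev/D_ev)/(AUC_iv/D_iv) = (187.29375/20)/(853/20) = 9.3646875/42.65 = 0.2196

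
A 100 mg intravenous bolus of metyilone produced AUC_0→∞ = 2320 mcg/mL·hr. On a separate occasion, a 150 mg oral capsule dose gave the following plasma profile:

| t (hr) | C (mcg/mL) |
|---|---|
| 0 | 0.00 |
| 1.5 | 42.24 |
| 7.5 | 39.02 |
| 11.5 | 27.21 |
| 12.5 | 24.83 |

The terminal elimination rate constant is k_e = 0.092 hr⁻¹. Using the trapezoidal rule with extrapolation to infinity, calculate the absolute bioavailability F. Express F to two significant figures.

F = 0.20

Trapezoidal AUC_0→12.5 (oral capsule):
  [0→1.5]: (0.00+42.24)/2 × 1.5 = 31.68
  [1.5→7.5]: (42.24+39.02)/2 × 6 = 243.78
  [7.5→11.5]: (39.02+27.21)/2 × 4 = 132.46
  [11.5→12.5]: (27.21+24.83)/2 × 1 = 26.02
  Sum = 433.94 mcg/mL·hr
Tail: C_last/k_e = 24.83/0.092 = 269.891
AUC_0→∞ (oral capsule) = 433.94 + 269.891 = 703.831 mcg/mL·hr
F = (AUC_ev/D_ev)/(AUC_iv/D_iv) = (703.831/150)/(2320/100) = 4.69221/23.2 = 0.2023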